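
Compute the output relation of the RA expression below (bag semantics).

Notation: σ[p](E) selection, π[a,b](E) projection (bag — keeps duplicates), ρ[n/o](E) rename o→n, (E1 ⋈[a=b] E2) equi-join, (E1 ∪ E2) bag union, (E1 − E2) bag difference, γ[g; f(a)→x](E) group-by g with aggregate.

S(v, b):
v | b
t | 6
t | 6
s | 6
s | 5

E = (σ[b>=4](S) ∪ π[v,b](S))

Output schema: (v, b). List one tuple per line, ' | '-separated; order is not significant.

Subexpression sizes:
  S → 4
  σ[b>=4](S) → 4
  S → 4
  π[v,b](S) → 4
  (σ[b>=4](S) ∪ π[v,b](S)) → 8

== RESULT ==
v | b
s | 5
s | 5
s | 6
s | 6
t | 6
t | 6
t | 6
t | 6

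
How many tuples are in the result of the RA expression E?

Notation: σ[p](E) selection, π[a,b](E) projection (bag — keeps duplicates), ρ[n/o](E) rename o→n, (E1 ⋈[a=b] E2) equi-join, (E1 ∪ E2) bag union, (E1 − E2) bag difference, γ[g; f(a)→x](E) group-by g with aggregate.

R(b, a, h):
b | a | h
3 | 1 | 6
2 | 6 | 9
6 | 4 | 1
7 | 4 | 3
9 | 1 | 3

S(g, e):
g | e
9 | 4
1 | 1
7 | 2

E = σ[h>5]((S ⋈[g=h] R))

Subexpression sizes:
  S → 3
  R → 5
  (S ⋈[g=h] R) → 2
  σ[h>5]((S ⋈[g=h] R)) → 1

|E| = 1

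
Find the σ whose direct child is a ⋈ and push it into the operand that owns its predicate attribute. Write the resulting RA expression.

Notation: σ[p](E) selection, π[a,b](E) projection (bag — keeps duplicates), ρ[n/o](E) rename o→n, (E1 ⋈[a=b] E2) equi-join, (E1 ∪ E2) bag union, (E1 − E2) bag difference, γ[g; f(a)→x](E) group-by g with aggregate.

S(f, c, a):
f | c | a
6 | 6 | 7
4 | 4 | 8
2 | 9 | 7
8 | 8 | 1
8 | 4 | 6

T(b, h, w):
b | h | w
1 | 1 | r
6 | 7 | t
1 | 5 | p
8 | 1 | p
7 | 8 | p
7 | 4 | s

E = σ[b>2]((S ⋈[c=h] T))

σ filters on b, owned by the right side.
E' = (S ⋈[c=h] σ[b>2](T))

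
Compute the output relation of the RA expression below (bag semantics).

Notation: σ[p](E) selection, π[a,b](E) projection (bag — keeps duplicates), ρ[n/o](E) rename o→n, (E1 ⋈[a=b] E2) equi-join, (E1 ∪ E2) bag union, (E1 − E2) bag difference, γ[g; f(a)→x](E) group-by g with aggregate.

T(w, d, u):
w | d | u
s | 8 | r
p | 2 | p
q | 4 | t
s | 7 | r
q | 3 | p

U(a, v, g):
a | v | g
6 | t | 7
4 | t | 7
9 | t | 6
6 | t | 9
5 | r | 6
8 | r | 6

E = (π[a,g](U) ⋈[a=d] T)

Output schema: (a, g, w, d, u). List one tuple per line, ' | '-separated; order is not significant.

Stepwise |·|:
  U → 6
  π[a,g](U) → 6
  T → 5
  (π[a,g](U) ⋈[a=d] T) → 2

== RESULT ==
a | g | w | d | u
4 | 7 | q | 4 | t
8 | 6 | s | 8 | r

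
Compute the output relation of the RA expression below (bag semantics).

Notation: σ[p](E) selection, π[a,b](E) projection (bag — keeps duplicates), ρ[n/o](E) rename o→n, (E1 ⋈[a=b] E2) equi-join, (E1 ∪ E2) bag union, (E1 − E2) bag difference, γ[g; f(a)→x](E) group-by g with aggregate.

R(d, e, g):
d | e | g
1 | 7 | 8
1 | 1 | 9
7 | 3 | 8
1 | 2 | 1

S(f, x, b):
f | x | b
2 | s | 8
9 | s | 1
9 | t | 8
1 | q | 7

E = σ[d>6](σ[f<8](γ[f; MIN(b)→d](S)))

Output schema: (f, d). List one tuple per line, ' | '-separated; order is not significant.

Subexpression sizes:
  S → 4
  γ[f; MIN(b)→d](S) → 3
  σ[f<8](γ[f; MIN(b)→d](S)) → 2
  σ[d>6](σ[f<8](γ[f; MIN(b)→d](S))) → 2

== RESULT ==
f | d
1 | 7
2 | 8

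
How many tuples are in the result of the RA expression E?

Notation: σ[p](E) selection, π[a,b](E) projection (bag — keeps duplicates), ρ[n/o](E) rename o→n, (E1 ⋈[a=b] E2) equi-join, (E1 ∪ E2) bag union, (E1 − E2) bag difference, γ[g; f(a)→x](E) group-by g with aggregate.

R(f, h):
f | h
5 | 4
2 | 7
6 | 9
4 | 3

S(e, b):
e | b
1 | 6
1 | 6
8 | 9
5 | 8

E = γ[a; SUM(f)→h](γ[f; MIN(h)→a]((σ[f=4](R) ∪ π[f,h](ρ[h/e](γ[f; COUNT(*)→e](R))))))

Per-node cardinality:
  R → 4
  σ[f=4](R) → 1
  R → 4
  γ[f; COUNT(*)→e](R) → 4
  ρ[h/e](γ[f; COUNT(*)→e](R)) → 4
  π[f,h](ρ[h/e](γ[f; COUNT(*)→e](R))) → 4
  (σ[f=4](R) ∪ π[f,h](ρ[h/e](γ[f; COUNT(*)→e](R)))) → 5
  γ[f; MIN(h)→a]((σ[f=4](R) ∪ π[f,h](ρ[h/e](γ[f; COUNT(*)→e](R))))) → 4
  γ[a; SUM(f)→h](γ[f; MIN(h)→a]((σ[f=4](R) ∪ π[f,h](ρ[h/e](γ[f; COUNT(*)→e](R)))))) → 1

|E| = 1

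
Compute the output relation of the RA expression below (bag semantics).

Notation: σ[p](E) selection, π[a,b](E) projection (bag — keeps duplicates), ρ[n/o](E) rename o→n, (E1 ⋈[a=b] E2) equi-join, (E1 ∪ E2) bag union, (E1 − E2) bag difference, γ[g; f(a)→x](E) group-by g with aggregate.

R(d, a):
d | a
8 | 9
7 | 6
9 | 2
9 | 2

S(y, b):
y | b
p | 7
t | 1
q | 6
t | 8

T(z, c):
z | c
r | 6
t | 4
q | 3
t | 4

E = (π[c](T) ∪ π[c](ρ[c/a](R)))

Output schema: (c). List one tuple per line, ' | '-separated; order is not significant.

Subexpression sizes:
  T → 4
  π[c](T) → 4
  R → 4
  ρ[c/a](R) → 4
  π[c](ρ[c/a](R)) → 4
  (π[c](T) ∪ π[c](ρ[c/a](R))) → 8

== RESULT ==
c
2
2
3
4
4
6
6
9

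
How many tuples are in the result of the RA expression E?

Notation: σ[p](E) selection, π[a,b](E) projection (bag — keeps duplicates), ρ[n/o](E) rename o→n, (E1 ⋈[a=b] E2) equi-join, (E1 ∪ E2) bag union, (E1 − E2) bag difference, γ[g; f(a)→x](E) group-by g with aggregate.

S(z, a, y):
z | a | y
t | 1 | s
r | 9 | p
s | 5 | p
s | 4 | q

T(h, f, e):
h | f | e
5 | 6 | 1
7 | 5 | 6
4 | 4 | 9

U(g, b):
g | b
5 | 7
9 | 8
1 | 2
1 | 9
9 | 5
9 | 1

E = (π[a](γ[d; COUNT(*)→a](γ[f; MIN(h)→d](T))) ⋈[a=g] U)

Subexpression sizes:
  T → 3
  γ[f; MIN(h)→d](T) → 3
  γ[d; COUNT(*)→a](γ[f; MIN(h)→d](T)) → 3
  π[a](γ[d; COUNT(*)→a](γ[f; MIN(h)→d](T))) → 3
  U → 6
  (π[a](γ[d; COUNT(*)→a](γ[f; MIN(h)→d](T))) ⋈[a=g] U) → 6

|E| = 6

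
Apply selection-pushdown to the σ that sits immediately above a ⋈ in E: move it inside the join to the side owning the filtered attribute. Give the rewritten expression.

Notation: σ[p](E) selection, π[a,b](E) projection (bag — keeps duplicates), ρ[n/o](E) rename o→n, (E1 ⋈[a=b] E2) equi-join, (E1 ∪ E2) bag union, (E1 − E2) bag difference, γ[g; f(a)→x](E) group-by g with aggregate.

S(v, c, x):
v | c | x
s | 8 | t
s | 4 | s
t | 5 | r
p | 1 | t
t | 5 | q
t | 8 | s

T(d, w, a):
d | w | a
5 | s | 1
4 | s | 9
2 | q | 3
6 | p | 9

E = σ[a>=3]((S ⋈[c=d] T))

σ filters on a, owned by the right side.
E' = (S ⋈[c=d] σ[a>=3](T))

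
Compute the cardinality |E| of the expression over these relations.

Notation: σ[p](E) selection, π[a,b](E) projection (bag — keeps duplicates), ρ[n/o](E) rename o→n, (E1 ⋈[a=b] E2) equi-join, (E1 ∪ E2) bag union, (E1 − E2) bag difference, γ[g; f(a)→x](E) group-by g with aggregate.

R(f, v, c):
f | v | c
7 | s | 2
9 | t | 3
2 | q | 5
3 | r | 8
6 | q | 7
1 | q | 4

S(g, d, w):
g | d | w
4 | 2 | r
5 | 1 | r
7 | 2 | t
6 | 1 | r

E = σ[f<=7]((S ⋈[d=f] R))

Per-node cardinality:
  S → 4
  R → 6
  (S ⋈[d=f] R) → 4
  σ[f<=7]((S ⋈[d=f] R)) → 4

|E| = 4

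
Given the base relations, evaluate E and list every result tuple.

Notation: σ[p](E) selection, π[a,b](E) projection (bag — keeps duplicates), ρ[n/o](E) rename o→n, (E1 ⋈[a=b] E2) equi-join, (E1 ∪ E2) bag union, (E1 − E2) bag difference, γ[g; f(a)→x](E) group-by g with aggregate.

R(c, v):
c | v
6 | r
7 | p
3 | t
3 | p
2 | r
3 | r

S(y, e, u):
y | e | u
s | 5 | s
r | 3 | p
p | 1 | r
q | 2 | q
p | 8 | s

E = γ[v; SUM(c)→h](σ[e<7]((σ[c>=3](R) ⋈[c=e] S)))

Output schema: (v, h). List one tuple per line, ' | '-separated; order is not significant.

Per-node cardinality:
  R → 6
  σ[c>=3](R) → 5
  S → 5
  (σ[c>=3](R) ⋈[c=e] S) → 3
  σ[e<7]((σ[c>=3](R) ⋈[c=e] S)) → 3
  γ[v; SUM(c)→h](σ[e<7]((σ[c>=3](R) ⋈[c=e] S))) → 3

== RESULT ==
v | h
p | 3
r | 3
t | 3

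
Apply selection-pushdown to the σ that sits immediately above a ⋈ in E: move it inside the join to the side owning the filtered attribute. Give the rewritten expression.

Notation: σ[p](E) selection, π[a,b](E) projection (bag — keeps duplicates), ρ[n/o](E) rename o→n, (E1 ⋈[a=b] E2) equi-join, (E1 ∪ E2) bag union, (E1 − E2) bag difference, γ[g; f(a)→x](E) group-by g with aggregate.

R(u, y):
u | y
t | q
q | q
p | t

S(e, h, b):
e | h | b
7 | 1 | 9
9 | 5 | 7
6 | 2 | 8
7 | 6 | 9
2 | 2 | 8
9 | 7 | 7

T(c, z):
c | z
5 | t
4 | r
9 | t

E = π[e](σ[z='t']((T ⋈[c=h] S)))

σ filters on z, owned by the left side.
E' = π[e]((σ[z='t'](T) ⋈[c=h] S))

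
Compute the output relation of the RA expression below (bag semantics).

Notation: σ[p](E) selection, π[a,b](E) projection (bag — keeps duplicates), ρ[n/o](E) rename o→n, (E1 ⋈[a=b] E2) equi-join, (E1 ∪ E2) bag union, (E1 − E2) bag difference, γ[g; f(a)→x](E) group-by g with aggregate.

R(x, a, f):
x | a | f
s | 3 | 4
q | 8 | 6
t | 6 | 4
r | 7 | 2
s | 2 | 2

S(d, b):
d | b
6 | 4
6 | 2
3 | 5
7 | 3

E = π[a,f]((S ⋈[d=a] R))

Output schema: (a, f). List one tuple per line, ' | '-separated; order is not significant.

Stepwise |·|:
  S → 4
  R → 5
  (S ⋈[d=a] R) → 4
  π[a,f]((S ⋈[d=a] R)) → 4

== RESULT ==
a | f
3 | 4
6 | 4
6 | 4
7 | 2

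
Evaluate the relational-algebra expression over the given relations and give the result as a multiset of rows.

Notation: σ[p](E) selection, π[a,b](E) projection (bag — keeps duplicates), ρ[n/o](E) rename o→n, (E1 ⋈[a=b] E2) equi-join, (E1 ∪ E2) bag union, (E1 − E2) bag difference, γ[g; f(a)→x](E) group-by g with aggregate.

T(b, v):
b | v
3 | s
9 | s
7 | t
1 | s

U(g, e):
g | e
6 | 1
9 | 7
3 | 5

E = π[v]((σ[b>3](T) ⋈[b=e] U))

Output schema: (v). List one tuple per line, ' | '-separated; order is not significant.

Per-node cardinality:
  T → 4
  σ[b>3](T) → 2
  U → 3
  (σ[b>3](T) ⋈[b=e] U) → 1
  π[v]((σ[b>3](T) ⋈[b=e] U)) → 1

== RESULT ==
v
t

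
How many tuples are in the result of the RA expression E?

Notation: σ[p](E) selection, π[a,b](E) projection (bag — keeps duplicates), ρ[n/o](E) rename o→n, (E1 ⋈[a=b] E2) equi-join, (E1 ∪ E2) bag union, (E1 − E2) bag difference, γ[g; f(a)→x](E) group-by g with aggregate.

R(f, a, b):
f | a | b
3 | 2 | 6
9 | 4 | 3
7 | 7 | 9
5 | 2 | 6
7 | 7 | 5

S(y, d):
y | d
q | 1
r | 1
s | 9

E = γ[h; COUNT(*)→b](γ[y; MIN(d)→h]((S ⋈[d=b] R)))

Row counts bottom-up:
  S → 3
  R → 5
  (S ⋈[d=b] R) → 1
  γ[y; MIN(d)→h]((S ⋈[d=b] R)) → 1
  γ[h; COUNT(*)→b](γ[y; MIN(d)→h]((S ⋈[d=b] R))) → 1

|E| = 1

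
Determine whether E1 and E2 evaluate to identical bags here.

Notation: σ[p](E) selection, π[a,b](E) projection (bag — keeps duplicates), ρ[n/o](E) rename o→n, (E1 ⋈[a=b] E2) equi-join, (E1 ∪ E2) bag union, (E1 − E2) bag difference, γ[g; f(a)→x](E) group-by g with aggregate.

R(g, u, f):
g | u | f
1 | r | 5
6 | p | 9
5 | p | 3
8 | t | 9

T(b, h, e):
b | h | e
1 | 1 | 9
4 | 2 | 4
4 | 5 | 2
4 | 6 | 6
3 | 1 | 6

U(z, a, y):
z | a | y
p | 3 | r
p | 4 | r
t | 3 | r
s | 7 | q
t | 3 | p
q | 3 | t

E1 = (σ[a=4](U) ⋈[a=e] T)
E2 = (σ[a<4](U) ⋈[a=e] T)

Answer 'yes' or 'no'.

E1 subexpression sizes:
  U → 6
  σ[a=4](U) → 1
  T → 5
  (σ[a=4](U) ⋈[a=e] T) → 1
E2 subexpression sizes:
  U → 6
  σ[a<4](U) → 4
  T → 5
  (σ[a<4](U) ⋈[a=e] T) → 0

E1 result:
z | a | y | b | h | e
p | 4 | r | 4 | 2 | 4
E2 result:
z | a | y | b | h | e
(0 rows)
Witness: ('p', 4, 'r', 4, 2, 4) appears 1× in E1 but 0× in E2.

no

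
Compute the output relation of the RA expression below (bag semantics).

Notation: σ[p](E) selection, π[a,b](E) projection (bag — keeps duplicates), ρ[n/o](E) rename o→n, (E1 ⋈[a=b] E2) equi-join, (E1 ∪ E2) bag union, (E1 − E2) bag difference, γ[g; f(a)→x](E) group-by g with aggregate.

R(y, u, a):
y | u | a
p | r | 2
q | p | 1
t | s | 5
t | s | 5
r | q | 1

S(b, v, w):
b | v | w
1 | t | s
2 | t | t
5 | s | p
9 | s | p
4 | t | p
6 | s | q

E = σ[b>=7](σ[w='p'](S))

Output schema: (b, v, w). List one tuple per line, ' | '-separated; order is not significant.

Stepwise |·|:
  S → 6
  σ[w='p'](S) → 3
  σ[b>=7](σ[w='p'](S)) → 1

== RESULT ==
b | v | w
9 | s | p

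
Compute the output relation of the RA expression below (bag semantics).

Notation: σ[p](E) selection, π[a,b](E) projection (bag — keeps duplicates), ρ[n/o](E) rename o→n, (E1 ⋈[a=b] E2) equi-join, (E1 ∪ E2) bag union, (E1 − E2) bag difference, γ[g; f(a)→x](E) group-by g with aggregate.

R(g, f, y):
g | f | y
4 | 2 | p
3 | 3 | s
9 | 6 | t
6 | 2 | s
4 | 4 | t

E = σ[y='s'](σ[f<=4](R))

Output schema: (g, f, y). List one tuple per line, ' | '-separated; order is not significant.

Stepwise |·|:
  R → 5
  σ[f<=4](R) → 4
  σ[y='s'](σ[f<=4](R)) → 2

== RESULT ==
g | f | y
3 | 3 | s
6 | 2 | s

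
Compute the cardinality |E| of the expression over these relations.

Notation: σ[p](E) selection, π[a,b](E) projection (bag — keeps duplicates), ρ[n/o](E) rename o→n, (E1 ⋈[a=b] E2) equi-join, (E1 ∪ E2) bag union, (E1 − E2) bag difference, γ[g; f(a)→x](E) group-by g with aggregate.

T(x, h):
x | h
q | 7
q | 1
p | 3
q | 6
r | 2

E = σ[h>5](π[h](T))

Stepwise |·|:
  T → 5
  π[h](T) → 5
  σ[h>5](π[h](T)) → 2

|E| = 2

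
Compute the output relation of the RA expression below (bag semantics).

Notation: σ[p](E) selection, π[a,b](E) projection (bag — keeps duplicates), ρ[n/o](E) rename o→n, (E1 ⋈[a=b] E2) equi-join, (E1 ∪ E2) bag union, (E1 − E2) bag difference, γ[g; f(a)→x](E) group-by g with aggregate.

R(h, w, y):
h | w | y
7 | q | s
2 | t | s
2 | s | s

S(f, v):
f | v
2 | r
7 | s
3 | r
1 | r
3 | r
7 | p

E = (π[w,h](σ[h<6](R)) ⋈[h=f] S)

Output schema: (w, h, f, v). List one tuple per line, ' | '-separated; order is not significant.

Stepwise |·|:
  R → 3
  σ[h<6](R) → 2
  π[w,h](σ[h<6](R)) → 2
  S → 6
  (π[w,h](σ[h<6](R)) ⋈[h=f] S) → 2

== RESULT ==
w | h | f | v
s | 2 | 2 | r
t | 2 | 2 | r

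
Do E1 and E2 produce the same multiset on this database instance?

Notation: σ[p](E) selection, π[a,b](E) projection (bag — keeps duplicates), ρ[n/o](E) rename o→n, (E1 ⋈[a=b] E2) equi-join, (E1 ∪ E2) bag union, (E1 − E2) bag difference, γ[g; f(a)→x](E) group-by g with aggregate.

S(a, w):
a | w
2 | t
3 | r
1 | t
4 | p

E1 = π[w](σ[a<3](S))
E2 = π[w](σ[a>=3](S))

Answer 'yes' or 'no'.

E1 stepwise |·|:
  S → 4
  σ[a<3](S) → 2
  π[w](σ[a<3](S)) → 2
E2 stepwise |·|:
  S → 4
  σ[a>=3](S) → 2
  π[w](σ[a>=3](S)) → 2

E1 result:
w
t
t
E2 result:
w
p
r
Witness: ('p',) appears 0× in E1 but 1× in E2.

no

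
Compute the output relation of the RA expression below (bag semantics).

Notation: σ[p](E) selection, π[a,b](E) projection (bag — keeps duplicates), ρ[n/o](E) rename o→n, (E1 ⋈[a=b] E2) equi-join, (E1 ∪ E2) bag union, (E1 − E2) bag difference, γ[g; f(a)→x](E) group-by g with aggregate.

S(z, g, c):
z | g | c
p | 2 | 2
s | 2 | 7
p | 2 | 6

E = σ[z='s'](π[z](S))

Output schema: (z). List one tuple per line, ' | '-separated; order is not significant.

Row counts bottom-up:
  S → 3
  π[z](S) → 3
  σ[z='s'](π[z](S)) → 1

== RESULT ==
z
s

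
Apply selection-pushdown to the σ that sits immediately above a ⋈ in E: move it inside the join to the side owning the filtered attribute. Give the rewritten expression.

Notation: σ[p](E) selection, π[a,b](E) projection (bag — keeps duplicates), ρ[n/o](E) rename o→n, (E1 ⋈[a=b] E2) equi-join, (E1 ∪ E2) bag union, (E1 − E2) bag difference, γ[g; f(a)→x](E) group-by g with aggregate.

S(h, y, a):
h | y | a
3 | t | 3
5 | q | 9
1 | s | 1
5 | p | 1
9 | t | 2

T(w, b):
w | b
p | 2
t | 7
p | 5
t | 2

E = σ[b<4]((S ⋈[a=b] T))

σ filters on b, owned by the right side.
E' = (S ⋈[a=b] σ[b<4](T))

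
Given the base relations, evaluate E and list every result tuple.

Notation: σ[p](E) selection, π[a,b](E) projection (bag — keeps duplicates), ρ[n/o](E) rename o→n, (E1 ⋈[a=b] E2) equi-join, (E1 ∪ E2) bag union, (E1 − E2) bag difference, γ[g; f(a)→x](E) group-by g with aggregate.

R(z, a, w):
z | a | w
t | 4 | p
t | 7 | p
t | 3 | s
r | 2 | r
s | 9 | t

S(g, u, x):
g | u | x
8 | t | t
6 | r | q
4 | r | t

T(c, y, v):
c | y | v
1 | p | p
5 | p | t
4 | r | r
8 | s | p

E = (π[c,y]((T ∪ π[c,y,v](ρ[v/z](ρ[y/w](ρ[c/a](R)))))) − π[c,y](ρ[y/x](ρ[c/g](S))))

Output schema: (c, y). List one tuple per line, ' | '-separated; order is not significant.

Stepwise |·|:
  T → 4
  R → 5
  ρ[c/a](R) → 5
  ρ[y/w](ρ[c/a](R)) → 5
  ρ[v/z](ρ[y/w](ρ[c/a](R))) → 5
  π[c,y,v](ρ[v/z](ρ[y/w](ρ[c/a](R)))) → 5
  (T ∪ π[c,y,v](ρ[v/z](ρ[y/w](ρ[c/a](R))))) → 9
  π[c,y]((T ∪ π[c,y,v](ρ[v/z](ρ[y/w](ρ[c/a](R)))))) → 9
  S → 3
  ρ[c/g](S) → 3
  ρ[y/x](ρ[c/g](S)) → 3
  π[c,y](ρ[y/x](ρ[c/g](S))) → 3
  (π[c,y]((T ∪ π[c,y,v](ρ[v/z](ρ[y/w](ρ[c/a](R)))))) − π[c,y](ρ[y/x](ρ[c/g](S)))) → 9

== RESULT ==
c | y
1 | p
2 | r
3 | s
4 | p
4 | r
5 | p
7 | p
8 | s
9 | t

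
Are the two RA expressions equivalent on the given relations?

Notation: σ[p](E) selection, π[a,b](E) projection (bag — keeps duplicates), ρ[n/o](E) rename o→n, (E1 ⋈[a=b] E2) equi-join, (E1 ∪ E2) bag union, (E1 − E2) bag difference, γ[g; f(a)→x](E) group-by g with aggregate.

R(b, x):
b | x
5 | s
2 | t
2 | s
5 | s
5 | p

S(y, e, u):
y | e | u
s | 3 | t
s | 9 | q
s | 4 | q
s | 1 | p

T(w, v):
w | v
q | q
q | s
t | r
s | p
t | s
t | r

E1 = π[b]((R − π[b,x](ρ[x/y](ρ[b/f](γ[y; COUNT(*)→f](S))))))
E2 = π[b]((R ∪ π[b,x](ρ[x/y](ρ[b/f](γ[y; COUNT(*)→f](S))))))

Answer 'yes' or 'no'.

E1 subexpression sizes:
  R → 5
  S → 4
  γ[y; COUNT(*)→f](S) → 1
  ρ[b/f](γ[y; COUNT(*)→f](S)) → 1
  ρ[x/y](ρ[b/f](γ[y; COUNT(*)→f](S))) → 1
  π[b,x](ρ[x/y](ρ[b/f](γ[y; COUNT(*)→f](S)))) → 1
  (R − π[b,x](ρ[x/y](ρ[b/f](γ[y; COUNT(*)→f](S))))) → 5
  π[b]((R − π[b,x](ρ[x/y](ρ[b/f](γ[y; COUNT(*)→f](S)))))) → 5
E2 subexpression sizes:
  R → 5
  S → 4
  γ[y; COUNT(*)→f](S) → 1
  ρ[b/f](γ[y; COUNT(*)→f](S)) → 1
  ρ[x/y](ρ[b/f](γ[y; COUNT(*)→f](S))) → 1
  π[b,x](ρ[x/y](ρ[b/f](γ[y; COUNT(*)→f](S)))) → 1
  (R ∪ π[b,x](ρ[x/y](ρ[b/f](γ[y; COUNT(*)→f](S))))) → 6
  π[b]((R ∪ π[b,x](ρ[x/y](ρ[b/f](γ[y; COUNT(*)→f](S)))))) → 6

E1 result:
b
2
2
5
5
5
E2 result:
b
2
2
4
5
5
5
Witness: (4,) appears 0× in E1 but 1× in E2.

no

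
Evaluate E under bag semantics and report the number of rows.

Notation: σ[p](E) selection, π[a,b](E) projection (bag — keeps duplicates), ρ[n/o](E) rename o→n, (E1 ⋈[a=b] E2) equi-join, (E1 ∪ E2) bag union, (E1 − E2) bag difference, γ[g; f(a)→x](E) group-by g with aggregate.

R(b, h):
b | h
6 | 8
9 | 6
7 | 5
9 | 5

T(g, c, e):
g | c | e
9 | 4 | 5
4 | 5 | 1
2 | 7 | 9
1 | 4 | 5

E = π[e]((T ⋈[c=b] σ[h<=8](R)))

Subexpression sizes:
  T → 4
  R → 4
  σ[h<=8](R) → 4
  (T ⋈[c=b] σ[h<=8](R)) → 1
  π[e]((T ⋈[c=b] σ[h<=8](R))) → 1

|E| = 1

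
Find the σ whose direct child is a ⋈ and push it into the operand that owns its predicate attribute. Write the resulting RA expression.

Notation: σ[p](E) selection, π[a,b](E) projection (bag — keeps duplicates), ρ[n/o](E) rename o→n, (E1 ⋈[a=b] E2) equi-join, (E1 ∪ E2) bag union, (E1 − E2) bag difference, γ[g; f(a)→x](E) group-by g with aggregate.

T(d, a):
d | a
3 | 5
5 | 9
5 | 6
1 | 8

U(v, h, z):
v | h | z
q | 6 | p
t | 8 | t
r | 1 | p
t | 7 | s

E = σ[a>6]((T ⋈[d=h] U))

σ filters on a, owned by the left side.
E' = (σ[a>6](T) ⋈[d=h] U)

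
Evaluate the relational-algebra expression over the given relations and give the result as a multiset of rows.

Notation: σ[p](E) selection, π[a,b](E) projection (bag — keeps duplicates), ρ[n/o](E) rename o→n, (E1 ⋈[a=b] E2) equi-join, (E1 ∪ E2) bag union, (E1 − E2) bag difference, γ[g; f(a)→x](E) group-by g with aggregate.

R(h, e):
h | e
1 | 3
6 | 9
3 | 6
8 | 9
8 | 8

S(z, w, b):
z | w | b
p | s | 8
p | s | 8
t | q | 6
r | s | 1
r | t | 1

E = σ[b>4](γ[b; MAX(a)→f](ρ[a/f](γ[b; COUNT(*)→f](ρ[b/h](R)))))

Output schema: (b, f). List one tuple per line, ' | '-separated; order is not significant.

Subexpression sizes:
  R → 5
  ρ[b/h](R) → 5
  γ[b; COUNT(*)→f](ρ[b/h](R)) → 4
  ρ[a/f](γ[b; COUNT(*)→f](ρ[b/h](R))) → 4
  γ[b; MAX(a)→f](ρ[a/f](γ[b; COUNT(*)→f](ρ[b/h](R)))) → 4
  σ[b>4](γ[b; MAX(a)→f](ρ[a/f](γ[b; COUNT(*)→f](ρ[b/h](R))))) → 2

== RESULT ==
b | f
6 | 1
8 | 2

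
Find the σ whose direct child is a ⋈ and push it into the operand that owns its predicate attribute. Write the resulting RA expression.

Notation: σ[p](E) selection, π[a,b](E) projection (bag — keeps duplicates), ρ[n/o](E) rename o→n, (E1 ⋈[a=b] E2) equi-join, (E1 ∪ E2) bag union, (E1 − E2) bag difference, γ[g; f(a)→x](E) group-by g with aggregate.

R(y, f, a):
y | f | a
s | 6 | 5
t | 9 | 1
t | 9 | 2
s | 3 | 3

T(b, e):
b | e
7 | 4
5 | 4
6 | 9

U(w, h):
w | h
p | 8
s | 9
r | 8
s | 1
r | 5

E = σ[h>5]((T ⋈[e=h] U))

σ filters on h, owned by the right side.
E' = (T ⋈[e=h] σ[h>5](U))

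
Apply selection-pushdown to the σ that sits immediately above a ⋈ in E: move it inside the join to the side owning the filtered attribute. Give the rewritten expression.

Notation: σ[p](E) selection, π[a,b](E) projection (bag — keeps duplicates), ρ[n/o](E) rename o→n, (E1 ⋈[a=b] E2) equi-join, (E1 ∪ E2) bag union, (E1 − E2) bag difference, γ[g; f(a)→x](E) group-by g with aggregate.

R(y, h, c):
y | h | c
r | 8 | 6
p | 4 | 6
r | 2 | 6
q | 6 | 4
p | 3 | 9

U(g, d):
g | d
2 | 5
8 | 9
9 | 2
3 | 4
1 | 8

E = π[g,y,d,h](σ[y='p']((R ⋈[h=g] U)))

σ filters on y, owned by the left side.
E' = π[g,y,d,h]((σ[y='p'](R) ⋈[h=g] U))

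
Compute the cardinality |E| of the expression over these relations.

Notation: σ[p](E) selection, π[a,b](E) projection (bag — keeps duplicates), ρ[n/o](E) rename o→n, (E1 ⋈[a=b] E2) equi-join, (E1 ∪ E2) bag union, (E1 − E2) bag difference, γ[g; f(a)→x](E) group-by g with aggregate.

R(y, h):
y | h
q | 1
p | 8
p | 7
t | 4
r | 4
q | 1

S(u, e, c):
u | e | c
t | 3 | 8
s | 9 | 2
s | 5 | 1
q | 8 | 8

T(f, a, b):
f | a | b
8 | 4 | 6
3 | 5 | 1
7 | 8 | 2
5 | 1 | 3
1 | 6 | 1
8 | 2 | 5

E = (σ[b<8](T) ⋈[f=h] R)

Stepwise |·|:
  T → 6
  σ[b<8](T) → 6
  R → 6
  (σ[b<8](T) ⋈[f=h] R) → 5

|E| = 5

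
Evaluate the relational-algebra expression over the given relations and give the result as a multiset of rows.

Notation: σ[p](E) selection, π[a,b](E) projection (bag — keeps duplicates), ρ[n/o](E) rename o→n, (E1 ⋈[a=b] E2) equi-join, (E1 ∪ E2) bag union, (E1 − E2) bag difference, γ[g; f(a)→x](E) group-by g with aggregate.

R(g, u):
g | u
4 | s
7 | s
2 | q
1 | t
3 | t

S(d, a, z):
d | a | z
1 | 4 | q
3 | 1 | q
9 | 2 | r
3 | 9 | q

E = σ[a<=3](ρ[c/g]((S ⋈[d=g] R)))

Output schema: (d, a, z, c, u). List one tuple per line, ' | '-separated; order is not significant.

Row counts bottom-up:
  S → 4
  R → 5
  (S ⋈[d=g] R) → 3
  ρ[c/g]((S ⋈[d=g] R)) → 3
  σ[a<=3](ρ[c/g]((S ⋈[d=g] R))) → 1

== RESULT ==
d | a | z | c | u
3 | 1 | q | 3 | t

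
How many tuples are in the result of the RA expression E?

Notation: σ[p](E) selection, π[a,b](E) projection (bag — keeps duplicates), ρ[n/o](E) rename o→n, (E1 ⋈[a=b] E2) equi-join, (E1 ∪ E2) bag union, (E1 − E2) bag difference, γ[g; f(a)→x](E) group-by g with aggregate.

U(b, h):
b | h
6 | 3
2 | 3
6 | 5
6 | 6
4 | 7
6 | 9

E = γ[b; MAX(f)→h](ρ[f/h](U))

Stepwise |·|:
  U → 6
  ρ[f/h](U) → 6
  γ[b; MAX(f)→h](ρ[f/h](U)) → 3

|E| = 3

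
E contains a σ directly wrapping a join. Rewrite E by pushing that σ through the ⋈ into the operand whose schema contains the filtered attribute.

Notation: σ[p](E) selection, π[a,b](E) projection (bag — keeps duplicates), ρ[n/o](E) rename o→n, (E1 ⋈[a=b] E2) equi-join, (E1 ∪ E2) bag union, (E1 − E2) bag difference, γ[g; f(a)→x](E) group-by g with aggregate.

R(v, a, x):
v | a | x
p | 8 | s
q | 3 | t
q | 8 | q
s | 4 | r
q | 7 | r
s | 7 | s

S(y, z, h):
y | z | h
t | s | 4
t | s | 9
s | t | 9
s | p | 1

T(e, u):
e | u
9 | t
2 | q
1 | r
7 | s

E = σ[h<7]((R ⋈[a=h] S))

σ filters on h, owned by the right side.
E' = (R ⋈[a=h] σ[h<7](S))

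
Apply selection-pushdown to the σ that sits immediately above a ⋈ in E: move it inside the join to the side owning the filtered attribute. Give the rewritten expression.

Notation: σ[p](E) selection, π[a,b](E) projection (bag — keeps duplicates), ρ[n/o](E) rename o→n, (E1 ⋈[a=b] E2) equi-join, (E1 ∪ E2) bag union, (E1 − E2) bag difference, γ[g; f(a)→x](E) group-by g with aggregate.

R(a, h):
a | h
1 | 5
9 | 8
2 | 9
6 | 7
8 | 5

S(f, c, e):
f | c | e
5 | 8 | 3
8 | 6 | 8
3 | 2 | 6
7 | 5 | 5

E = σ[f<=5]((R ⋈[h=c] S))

σ filters on f, owned by the right side.
E' = (R ⋈[h=c] σ[f<=5](S))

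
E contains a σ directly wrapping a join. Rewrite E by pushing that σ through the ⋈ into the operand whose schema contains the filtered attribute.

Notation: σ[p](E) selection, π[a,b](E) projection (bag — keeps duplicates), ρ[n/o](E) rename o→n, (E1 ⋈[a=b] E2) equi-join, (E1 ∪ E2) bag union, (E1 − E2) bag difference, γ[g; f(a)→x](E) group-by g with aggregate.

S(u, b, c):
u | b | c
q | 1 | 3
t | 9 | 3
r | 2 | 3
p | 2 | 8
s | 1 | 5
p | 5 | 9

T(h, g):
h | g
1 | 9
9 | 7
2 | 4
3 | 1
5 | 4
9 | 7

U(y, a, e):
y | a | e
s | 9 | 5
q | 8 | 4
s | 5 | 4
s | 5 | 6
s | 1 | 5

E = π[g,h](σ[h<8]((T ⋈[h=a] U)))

σ filters on h, owned by the left side.
E' = π[g,h]((σ[h<8](T) ⋈[h=a] U))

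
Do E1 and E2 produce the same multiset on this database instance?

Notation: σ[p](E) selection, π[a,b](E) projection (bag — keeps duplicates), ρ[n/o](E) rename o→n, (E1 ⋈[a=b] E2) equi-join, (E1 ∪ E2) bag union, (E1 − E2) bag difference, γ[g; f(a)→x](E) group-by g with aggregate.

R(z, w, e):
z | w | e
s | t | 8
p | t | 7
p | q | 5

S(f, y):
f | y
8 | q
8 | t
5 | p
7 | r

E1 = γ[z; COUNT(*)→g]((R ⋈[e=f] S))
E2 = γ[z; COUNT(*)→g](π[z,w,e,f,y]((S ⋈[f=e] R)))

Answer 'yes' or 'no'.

E1 per-node cardinality:
  R → 3
  S → 4
  (R ⋈[e=f] S) → 4
  γ[z; COUNT(*)→g]((R ⋈[e=f] S)) → 2
E2 per-node cardinality:
  S → 4
  R → 3
  (S ⋈[f=e] R) → 4
  π[z,w,e,f,y]((S ⋈[f=e] R)) → 4
  γ[z; COUNT(*)→g](π[z,w,e,f,y]((S ⋈[f=e] R))) → 2

E1 and E2 produce the same multiset:
z | g
p | 2
s | 2

yes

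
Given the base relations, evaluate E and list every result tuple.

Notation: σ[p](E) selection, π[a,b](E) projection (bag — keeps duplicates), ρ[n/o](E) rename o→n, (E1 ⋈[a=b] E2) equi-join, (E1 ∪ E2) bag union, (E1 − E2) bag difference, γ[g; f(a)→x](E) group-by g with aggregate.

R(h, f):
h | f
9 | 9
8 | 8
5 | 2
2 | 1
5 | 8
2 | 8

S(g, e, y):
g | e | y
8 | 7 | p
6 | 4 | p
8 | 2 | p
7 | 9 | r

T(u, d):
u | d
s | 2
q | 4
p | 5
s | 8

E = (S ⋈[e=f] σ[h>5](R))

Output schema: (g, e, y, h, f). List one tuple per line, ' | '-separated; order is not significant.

Per-node cardinality:
  S → 4
  R → 6
  σ[h>5](R) → 2
  (S ⋈[e=f] σ[h>5](R)) → 1

== RESULT ==
g | e | y | h | f
7 | 9 | r | 9 | 9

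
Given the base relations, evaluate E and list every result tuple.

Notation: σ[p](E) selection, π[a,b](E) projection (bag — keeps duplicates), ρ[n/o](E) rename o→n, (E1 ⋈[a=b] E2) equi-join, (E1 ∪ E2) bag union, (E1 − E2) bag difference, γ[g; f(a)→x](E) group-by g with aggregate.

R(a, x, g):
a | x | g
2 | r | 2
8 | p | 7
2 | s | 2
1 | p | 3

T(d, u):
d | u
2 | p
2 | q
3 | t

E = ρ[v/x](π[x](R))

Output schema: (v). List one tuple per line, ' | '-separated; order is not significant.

Subexpression sizes:
  R → 4
  π[x](R) → 4
  ρ[v/x](π[x](R)) → 4

== RESULT ==
v
p
p
r
s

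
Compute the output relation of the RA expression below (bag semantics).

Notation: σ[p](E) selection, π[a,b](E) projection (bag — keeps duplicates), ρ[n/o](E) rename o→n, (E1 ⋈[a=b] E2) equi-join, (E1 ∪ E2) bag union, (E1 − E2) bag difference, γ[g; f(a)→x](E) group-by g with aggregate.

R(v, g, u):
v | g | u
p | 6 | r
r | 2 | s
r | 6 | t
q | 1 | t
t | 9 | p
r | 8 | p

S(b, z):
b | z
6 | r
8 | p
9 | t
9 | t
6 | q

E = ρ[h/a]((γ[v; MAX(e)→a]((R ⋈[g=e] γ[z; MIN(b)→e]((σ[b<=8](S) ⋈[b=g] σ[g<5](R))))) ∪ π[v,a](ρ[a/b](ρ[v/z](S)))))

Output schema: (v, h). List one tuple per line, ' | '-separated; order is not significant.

Per-node cardinality:
  R → 6
  S → 5
  σ[b<=8](S) → 3
  R → 6
  σ[g<5](R) → 2
  (σ[b<=8](S) ⋈[b=g] σ[g<5](R)) → 0
  γ[z; MIN(b)→e]((σ[b<=8](S) ⋈[b=g] σ[g<5](R))) → 0
  (R ⋈[g=e] γ[z; MIN(b)→e]((σ[b<=8](S) ⋈[b=g] σ[g<5](R)))) → 0
  γ[v; MAX(e)→a]((R ⋈[g=e] γ[z; MIN(b)→e]((σ[b<=8](S) ⋈[b=g] σ[g<5](R))))) → 0
  S → 5
  ρ[v/z](S) → 5
  ρ[a/b](ρ[v/z](S)) → 5
  π[v,a](ρ[a/b](ρ[v/z](S))) → 5
  (γ[v; MAX(e)→a]((R ⋈[g=e] γ[z; MIN(b)→e]((σ[b<=8](S) ⋈[b=g] σ[g<5](R))))) ∪ π[v,a](ρ[a/b](ρ[v/z](S)))) → 5
  ρ[h/a]((γ[v; MAX(e)→a]((R ⋈[g=e] γ[z; MIN(b)→e]((σ[b<=8](S) ⋈[b=g] σ[g<5](R))))) ∪ π[v,a](ρ[a/b](ρ[v/z](S))))) → 5

== RESULT ==
v | h
p | 8
q | 6
r | 6
t | 9
t | 9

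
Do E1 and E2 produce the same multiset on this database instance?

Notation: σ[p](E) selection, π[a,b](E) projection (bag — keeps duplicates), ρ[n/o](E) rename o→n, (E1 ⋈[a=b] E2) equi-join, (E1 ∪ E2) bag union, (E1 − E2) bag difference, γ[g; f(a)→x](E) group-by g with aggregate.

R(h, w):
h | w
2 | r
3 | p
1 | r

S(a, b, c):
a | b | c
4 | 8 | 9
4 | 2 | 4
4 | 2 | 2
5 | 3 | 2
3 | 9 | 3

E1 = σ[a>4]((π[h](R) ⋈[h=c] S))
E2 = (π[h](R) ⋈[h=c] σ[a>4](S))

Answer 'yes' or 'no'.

E1 stepwise |·|:
  R → 3
  π[h](R) → 3
  S → 5
  (π[h](R) ⋈[h=c] S) → 3
  σ[a>4]((π[h](R) ⋈[h=c] S)) → 1
E2 stepwise |·|:
  R → 3
  π[h](R) → 3
  S → 5
  σ[a>4](S) → 1
  (π[h](R) ⋈[h=c] σ[a>4](S)) → 1

E1 and E2 produce the same multiset:
h | a | b | c
2 | 5 | 3 | 2

yes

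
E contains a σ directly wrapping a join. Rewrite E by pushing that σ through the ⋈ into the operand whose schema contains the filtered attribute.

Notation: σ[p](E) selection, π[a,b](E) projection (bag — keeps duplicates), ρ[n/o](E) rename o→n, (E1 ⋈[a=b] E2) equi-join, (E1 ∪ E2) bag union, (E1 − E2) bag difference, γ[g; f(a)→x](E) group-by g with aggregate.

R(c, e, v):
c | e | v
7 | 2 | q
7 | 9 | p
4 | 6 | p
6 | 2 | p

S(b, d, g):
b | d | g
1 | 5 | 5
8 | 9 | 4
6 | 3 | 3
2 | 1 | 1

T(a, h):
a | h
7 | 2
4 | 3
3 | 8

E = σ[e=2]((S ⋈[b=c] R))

σ filters on e, owned by the right side.
E' = (S ⋈[b=c] σ[e=2](R))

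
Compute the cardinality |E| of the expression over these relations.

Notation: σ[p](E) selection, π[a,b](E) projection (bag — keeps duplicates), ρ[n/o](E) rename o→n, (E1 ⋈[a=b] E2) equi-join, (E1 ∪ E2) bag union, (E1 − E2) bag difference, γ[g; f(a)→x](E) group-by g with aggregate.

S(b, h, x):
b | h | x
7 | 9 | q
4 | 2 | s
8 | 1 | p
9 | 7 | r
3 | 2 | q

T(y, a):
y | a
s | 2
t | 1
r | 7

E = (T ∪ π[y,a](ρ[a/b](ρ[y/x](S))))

Subexpression sizes:
  T → 3
  S → 5
  ρ[y/x](S) → 5
  ρ[a/b](ρ[y/x](S)) → 5
  π[y,a](ρ[a/b](ρ[y/x](S))) → 5
  (T ∪ π[y,a](ρ[a/b](ρ[y/x](S)))) → 8

|E| = 8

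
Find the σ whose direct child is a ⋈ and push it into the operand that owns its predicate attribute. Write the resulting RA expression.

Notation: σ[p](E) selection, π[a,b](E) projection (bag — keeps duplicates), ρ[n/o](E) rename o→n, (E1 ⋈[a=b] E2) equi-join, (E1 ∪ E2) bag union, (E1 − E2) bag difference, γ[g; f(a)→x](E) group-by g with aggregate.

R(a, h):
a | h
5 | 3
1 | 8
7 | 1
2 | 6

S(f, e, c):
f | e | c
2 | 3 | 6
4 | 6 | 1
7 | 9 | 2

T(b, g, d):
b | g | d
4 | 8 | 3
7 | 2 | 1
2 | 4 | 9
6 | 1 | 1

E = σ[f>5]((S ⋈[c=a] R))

σ filters on f, owned by the left side.
E' = (σ[f>5](S) ⋈[c=a] R)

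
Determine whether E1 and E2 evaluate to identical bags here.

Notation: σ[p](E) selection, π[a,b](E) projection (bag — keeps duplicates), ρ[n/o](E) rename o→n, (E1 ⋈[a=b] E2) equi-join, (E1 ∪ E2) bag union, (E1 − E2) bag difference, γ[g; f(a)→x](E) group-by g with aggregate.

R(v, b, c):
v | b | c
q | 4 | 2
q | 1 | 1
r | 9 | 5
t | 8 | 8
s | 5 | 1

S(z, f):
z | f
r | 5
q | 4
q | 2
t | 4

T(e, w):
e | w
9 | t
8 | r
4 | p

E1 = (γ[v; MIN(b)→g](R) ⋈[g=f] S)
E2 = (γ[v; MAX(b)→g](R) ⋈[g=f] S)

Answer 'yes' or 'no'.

E1 stepwise |·|:
  R → 5
  γ[v; MIN(b)→g](R) → 4
  S → 4
  (γ[v; MIN(b)→g](R) ⋈[g=f] S) → 1
E2 stepwise |·|:
  R → 5
  γ[v; MAX(b)→g](R) → 4
  S → 4
  (γ[v; MAX(b)→g](R) ⋈[g=f] S) → 3

E1 result:
v | g | z | f
s | 5 | r | 5
E2 result:
v | g | z | f
q | 4 | q | 4
q | 4 | t | 4
s | 5 | r | 5
Witness: ('q', 4, 'q', 4) appears 0× in E1 but 1× in E2.

no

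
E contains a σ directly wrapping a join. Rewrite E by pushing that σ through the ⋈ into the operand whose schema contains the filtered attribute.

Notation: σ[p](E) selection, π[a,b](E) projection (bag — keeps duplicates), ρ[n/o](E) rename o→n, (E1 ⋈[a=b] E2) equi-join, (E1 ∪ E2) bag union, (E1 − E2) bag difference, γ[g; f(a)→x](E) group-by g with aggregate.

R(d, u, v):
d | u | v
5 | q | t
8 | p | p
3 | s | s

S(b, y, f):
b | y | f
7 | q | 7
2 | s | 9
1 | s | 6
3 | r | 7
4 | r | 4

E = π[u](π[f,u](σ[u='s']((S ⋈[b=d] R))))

σ filters on u, owned by the right side.
E' = π[u](π[f,u]((S ⋈[b=d] σ[u='s'](R))))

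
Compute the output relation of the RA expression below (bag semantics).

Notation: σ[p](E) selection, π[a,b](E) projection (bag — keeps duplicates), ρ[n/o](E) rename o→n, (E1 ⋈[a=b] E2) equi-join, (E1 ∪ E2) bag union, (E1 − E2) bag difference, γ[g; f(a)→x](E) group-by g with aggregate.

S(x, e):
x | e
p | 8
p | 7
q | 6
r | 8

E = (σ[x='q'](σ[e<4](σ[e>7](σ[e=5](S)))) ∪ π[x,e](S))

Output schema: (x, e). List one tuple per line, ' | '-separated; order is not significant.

Row counts bottom-up:
  S → 4
  σ[e=5](S) → 0
  σ[e>7](σ[e=5](S)) → 0
  σ[e<4](σ[e>7](σ[e=5](S))) → 0
  σ[x='q'](σ[e<4](σ[e>7](σ[e=5](S)))) → 0
  S → 4
  π[x,e](S) → 4
  (σ[x='q'](σ[e<4](σ[e>7](σ[e=5](S)))) ∪ π[x,e](S)) → 4

== RESULT ==
x | e
p | 7
p | 8
q | 6
r | 8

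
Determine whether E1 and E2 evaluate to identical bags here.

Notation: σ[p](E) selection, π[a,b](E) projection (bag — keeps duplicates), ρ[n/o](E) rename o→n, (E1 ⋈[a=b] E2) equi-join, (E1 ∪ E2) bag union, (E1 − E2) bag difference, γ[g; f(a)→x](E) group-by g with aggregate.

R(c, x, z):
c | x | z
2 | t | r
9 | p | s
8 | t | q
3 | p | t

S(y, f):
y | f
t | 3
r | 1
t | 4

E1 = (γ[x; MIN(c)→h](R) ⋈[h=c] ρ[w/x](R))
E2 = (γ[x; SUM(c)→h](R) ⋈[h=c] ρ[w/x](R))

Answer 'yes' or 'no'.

E1 row counts bottom-up:
  R → 4
  γ[x; MIN(c)→h](R) → 2
  R → 4
  ρ[w/x](R) → 4
  (γ[x; MIN(c)→h](R) ⋈[h=c] ρ[w/x](R)) → 2
E2 row counts bottom-up:
  R → 4
  γ[x; SUM(c)→h](R) → 2
  R → 4
  ρ[w/x](R) → 4
  (γ[x; SUM(c)→h](R) ⋈[h=c] ρ[w/x](R)) → 0

E1 result:
x | h | c | w | z
p | 3 | 3 | p | t
t | 2 | 2 | t | r
E2 result:
x | h | c | w | z
(0 rows)
Witness: ('p', 3, 3, 'p', 't') appears 1× in E1 but 0× in E2.

no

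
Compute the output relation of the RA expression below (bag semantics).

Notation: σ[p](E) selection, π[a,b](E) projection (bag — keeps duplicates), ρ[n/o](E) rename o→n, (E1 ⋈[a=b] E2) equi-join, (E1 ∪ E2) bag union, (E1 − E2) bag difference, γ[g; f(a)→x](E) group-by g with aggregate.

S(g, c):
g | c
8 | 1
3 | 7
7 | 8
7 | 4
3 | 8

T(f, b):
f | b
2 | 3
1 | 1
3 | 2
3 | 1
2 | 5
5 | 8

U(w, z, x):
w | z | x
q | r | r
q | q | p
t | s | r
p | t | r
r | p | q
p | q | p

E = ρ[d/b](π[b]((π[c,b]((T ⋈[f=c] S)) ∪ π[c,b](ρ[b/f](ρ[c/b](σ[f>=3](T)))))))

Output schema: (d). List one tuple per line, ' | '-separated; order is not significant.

Per-node cardinality:
  T → 6
  S → 5
  (T ⋈[f=c] S) → 1
  π[c,b]((T ⋈[f=c] S)) → 1
  T → 6
  σ[f>=3](T) → 3
  ρ[c/b](σ[f>=3](T)) → 3
  ρ[b/f](ρ[c/b](σ[f>=3](T))) → 3
  π[c,b](ρ[b/f](ρ[c/b](σ[f>=3](T)))) → 3
  (π[c,b]((T ⋈[f=c] S)) ∪ π[c,b](ρ[b/f](ρ[c/b](σ[f>=3](T))))) → 4
  π[b]((π[c,b]((T ⋈[f=c] S)) ∪ π[c,b](ρ[b/f](ρ[c/b](σ[f>=3](T)))))) → 4
  ρ[d/b](π[b]((π[c,b]((T ⋈[f=c] S)) ∪ π[c,b](ρ[b/f](ρ[c/b](σ[f>=3](T))))))) → 4

== RESULT ==
d
1
3
3
5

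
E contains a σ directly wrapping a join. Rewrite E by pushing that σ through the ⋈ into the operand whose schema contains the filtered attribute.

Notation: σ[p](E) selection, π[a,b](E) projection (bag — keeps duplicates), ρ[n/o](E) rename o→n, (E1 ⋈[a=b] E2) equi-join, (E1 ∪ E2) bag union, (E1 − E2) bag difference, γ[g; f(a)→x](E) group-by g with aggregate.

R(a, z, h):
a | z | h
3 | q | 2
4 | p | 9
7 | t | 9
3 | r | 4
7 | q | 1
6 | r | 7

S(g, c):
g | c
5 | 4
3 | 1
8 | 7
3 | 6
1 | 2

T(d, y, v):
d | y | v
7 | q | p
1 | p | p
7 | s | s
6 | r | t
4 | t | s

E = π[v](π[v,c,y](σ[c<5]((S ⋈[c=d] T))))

σ filters on c, owned by the left side.
E' = π[v](π[v,c,y]((σ[c<5](S) ⋈[c=d] T)))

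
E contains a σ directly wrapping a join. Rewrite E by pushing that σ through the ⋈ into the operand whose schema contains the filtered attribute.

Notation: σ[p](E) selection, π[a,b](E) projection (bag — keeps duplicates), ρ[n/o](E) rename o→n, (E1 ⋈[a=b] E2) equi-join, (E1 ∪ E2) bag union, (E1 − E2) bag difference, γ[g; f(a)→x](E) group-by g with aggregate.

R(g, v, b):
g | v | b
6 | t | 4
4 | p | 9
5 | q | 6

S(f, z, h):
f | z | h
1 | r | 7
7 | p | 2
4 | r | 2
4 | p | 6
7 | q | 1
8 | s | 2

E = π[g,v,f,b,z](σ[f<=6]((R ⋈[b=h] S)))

σ filters on f, owned by the right side.
E' = π[g,v,f,b,z]((R ⋈[b=h] σ[f<=6](S)))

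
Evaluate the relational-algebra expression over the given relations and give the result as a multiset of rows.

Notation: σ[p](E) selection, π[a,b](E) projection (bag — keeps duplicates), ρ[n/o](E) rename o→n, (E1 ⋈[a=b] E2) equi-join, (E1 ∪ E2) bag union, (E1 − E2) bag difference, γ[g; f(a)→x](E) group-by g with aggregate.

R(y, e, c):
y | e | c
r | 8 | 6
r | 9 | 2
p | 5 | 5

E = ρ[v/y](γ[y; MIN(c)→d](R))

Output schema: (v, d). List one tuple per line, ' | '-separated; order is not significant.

Subexpression sizes:
  R → 3
  γ[y; MIN(c)→d](R) → 2
  ρ[v/y](γ[y; MIN(c)→d](R)) → 2

== RESULT ==
v | d
p | 5
r | 2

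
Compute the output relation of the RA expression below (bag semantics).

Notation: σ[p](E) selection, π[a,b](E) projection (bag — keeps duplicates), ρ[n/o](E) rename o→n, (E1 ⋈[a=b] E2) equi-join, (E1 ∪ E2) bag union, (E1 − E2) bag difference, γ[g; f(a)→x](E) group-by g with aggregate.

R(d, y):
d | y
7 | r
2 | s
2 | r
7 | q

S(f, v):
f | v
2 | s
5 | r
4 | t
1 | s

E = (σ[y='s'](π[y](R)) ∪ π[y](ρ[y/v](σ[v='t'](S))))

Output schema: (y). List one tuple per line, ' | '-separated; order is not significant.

Row counts bottom-up:
  R → 4
  π[y](R) → 4
  σ[y='s'](π[y](R)) → 1
  S → 4
  σ[v='t'](S) → 1
  ρ[y/v](σ[v='t'](S)) → 1
  π[y](ρ[y/v](σ[v='t'](S))) → 1
  (σ[y='s'](π[y](R)) ∪ π[y](ρ[y/v](σ[v='t'](S)))) → 2

== RESULT ==
y
s
t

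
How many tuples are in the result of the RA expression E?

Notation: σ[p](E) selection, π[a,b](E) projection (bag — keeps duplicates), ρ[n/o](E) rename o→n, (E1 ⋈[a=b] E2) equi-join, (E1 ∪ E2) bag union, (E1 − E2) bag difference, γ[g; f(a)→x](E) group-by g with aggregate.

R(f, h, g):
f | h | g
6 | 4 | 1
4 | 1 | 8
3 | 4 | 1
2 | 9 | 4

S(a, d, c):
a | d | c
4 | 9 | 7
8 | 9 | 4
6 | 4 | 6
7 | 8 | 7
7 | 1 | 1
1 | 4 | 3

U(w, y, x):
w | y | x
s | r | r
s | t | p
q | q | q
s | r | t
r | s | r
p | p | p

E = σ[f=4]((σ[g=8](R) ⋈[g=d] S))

Row counts bottom-up:
  R → 4
  σ[g=8](R) → 1
  S → 6
  (σ[g=8](R) ⋈[g=d] S) → 1
  σ[f=4]((σ[g=8](R) ⋈[g=d] S)) → 1

|E| = 1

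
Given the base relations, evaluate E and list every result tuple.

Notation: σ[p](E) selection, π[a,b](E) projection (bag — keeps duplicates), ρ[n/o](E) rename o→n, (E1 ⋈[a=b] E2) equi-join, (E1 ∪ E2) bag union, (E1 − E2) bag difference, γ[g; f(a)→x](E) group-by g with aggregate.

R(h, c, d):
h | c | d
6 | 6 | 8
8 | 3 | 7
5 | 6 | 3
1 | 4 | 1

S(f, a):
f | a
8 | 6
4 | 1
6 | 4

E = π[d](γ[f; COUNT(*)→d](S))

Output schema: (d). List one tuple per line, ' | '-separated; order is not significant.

Subexpression sizes:
  S → 3
  γ[f; COUNT(*)→d](S) → 3
  π[d](γ[f; COUNT(*)→d](S)) → 3

== RESULT ==
d
1
1
1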